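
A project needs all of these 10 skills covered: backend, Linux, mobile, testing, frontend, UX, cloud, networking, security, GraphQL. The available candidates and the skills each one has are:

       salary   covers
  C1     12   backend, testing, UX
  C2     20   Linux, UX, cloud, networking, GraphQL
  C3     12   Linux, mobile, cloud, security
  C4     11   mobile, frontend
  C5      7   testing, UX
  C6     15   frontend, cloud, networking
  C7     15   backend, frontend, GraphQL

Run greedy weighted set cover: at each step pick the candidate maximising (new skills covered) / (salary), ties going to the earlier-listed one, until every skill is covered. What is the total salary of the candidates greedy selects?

Pick 1: C3 adds 4 new (Linux, mobile, cloud, security) at salary 12 (ratio 4/12).
Pick 2: C5 adds 2 new (testing, UX) at salary 7 (ratio 2/7).
Pick 3: C7 adds 3 new (backend, frontend, GraphQL) at salary 15 (ratio 3/15).
Pick 4: C6 adds 1 new (networking) at salary 15 (ratio 1/15).
Greedy total salary: 12 + 7 + 15 + 15 = 49.

49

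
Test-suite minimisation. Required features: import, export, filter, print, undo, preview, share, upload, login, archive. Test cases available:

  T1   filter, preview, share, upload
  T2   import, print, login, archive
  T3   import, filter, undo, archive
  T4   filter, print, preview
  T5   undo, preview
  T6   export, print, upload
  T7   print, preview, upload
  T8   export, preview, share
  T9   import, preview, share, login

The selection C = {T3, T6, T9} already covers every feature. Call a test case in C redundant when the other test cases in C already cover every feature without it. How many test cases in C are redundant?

Drop T3: filter, undo, archive uncovered — not redundant.
Drop T6: export, print, upload uncovered — not redundant.
Drop T9: preview, share, login uncovered — not redundant.
None of the test cases in C is redundant.

0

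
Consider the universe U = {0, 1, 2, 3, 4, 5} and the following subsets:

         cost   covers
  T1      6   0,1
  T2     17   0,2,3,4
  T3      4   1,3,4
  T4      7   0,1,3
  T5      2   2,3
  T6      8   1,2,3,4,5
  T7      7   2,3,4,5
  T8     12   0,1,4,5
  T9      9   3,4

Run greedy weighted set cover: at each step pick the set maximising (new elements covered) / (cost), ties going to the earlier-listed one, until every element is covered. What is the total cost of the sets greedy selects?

19

Pick 1: T5 adds 2 new (2, 3) at cost 2 (ratio 2/2).
Pick 2: T3 adds 2 new (1, 4) at cost 4 (ratio 2/4).
Pick 3: T1 adds 1 new (0) at cost 6 (ratio 1/6).
Pick 4: T7 adds 1 new (5) at cost 7 (ratio 1/7).
Greedy total cost: 2 + 4 + 6 + 7 = 19. (The true optimum is 13, so greedy overshoots here.)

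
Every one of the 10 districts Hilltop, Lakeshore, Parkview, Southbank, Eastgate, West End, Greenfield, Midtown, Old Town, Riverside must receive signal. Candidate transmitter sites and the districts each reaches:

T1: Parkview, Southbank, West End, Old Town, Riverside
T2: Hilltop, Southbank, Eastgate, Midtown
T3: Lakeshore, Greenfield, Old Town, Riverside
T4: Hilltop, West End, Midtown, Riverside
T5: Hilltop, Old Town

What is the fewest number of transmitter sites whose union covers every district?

3

T1, T2, T3 together cover {Hilltop, Lakeshore, Parkview, Southbank, Eastgate, West End, Greenfield, Midtown, Old Town, Riverside} — every district.
No 2 of the 5 transmitter sites cover everything (all 10 pairs fall short), so 3 is minimum.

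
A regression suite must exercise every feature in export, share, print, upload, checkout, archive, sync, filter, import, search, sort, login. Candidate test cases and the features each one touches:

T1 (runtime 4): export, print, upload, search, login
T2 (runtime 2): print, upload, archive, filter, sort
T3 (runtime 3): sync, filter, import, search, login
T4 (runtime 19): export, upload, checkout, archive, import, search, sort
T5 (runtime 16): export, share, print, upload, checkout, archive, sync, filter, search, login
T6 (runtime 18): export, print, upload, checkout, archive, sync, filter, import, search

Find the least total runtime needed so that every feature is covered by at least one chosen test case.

T2, T3, T5 cover every feature at runtime 2 + 3 + 16 = 21.
Any cover uses at least 2 test cases; among all covering selections none totals below 21.

21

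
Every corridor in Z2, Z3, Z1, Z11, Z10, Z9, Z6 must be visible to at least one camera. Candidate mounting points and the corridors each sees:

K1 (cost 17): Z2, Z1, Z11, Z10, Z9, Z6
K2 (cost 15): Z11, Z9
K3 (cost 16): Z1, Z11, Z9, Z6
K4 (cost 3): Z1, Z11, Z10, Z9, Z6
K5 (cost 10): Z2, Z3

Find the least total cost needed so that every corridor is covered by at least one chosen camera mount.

13

K4, K5 cover every corridor at cost 3 + 10 = 13.
Any cover uses at least 2 camera mounts; among all covering selections none totals below 13.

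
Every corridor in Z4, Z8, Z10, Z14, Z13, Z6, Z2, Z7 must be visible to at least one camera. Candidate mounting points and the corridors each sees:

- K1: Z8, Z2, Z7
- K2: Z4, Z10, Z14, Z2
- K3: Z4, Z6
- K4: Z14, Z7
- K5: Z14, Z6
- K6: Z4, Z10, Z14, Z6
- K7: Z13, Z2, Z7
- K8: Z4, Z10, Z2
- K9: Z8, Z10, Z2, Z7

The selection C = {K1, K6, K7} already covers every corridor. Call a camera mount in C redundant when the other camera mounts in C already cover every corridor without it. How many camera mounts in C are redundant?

0

Drop K1: Z8 uncovered — not redundant.
Drop K6: Z4, Z10, Z14, Z6 uncovered — not redundant.
Drop K7: Z13 uncovered — not redundant.
None of the camera mounts in C is redundant.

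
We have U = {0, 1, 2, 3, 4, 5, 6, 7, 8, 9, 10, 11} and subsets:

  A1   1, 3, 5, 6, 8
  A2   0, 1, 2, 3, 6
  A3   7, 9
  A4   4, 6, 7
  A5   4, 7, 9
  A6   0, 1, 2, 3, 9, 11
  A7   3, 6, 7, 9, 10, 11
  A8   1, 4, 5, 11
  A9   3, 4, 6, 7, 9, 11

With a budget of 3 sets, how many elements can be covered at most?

11

Choosing A1, A2, A7 covers {0, 1, 2, 3, 5, 6, 7, 8, 9, 10, 11} — 11 elements.
No choice of 3 sets does better; here 4 is left uncovered.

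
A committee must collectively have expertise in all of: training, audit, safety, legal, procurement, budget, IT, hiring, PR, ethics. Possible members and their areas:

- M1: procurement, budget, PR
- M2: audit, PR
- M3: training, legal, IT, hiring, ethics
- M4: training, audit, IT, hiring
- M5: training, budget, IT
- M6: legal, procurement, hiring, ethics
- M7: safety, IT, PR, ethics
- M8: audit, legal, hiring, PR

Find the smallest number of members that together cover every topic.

M1, M2, M3, M7 together cover {training, audit, safety, legal, procurement, budget, IT, hiring, PR, ethics} — every topic.
No 3 of the 8 members cover everything (all 56 triples fall short), so 4 is minimum.

4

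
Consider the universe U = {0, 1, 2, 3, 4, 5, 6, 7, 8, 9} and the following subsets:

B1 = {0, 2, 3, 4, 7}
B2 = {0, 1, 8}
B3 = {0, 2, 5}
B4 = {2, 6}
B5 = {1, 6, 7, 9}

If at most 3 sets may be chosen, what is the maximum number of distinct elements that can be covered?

9

Choosing B1, B2, B5 covers {0, 1, 2, 3, 4, 6, 7, 8, 9} — 9 elements.
No choice of 3 sets does better; here 5 is left uncovered.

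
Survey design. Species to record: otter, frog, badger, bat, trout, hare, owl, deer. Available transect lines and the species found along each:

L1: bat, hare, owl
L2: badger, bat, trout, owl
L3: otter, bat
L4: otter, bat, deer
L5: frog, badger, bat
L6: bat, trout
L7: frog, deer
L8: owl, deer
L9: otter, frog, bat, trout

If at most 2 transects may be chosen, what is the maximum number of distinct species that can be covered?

Choosing L1, L9 covers {otter, frog, bat, trout, hare, owl} — 6 species.
No choice of 2 transects does better; here badger, deer are left uncovered.

6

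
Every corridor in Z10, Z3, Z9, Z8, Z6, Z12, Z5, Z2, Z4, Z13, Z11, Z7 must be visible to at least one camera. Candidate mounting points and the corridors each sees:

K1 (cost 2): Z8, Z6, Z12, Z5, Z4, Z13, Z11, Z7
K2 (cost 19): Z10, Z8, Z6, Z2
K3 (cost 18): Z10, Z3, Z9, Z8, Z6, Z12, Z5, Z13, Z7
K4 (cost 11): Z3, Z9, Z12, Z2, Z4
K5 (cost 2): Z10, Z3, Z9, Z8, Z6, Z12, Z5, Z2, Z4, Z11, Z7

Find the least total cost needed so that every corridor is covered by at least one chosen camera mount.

4

K1, K5 cover every corridor at cost 2 + 2 = 4.
Any cover uses at least 2 camera mounts; among all covering selections none totals below 4.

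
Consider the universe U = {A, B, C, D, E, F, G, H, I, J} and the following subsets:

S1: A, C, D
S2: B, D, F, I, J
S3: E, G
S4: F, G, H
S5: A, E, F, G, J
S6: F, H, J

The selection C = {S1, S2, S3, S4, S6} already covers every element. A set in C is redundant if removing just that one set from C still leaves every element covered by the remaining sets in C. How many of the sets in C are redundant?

Drop S1: A, C uncovered — not redundant.
Drop S2: B, I uncovered — not redundant.
Drop S3: E uncovered — not redundant.
Drop S4: the rest still cover every element — redundant.
Drop S6: the rest still cover every element — redundant.
2 redundant: S4, S6.

2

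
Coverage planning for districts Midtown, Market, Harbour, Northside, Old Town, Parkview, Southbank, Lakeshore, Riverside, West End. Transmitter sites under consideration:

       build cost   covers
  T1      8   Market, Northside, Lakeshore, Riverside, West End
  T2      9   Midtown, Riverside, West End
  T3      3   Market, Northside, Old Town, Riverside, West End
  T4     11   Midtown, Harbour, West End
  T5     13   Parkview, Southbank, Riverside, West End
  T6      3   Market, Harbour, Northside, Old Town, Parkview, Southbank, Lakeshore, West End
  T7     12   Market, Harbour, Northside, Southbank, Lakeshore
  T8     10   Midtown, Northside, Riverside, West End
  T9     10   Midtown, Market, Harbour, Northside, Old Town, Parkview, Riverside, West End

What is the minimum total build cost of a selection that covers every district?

12

T2, T6 cover every district at build cost 9 + 3 = 12.
Any cover uses at least 2 transmitter sites; among all covering selections none totals below 12.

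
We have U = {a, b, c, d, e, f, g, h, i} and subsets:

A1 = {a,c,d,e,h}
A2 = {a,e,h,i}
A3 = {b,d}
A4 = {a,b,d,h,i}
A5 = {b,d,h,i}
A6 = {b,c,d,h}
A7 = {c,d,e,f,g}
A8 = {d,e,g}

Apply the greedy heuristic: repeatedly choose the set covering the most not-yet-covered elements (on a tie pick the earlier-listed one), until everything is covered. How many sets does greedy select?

Pick 1: A1 covers 5 new elements (a, c, d, e, h).
Pick 2: A4 covers 2 new elements (b, i).
Pick 3: A7 covers 2 new elements (f, g).
Greedy uses 3 sets. (The true minimum is 2.)

3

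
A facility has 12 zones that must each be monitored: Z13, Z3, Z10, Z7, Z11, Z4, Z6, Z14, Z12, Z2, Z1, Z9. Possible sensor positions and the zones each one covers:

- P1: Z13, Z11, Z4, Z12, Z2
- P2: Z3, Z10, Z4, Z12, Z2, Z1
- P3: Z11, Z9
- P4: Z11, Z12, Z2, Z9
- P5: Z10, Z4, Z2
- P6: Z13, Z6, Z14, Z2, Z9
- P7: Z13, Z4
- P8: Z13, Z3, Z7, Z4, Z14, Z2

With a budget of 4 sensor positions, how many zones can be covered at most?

12

Choosing P1, P2, P6, P8 covers {Z13, Z3, Z10, Z7, Z11, Z4, Z6, Z14, Z12, Z2, Z1, Z9} — 12 zones.
That is all 12 zones.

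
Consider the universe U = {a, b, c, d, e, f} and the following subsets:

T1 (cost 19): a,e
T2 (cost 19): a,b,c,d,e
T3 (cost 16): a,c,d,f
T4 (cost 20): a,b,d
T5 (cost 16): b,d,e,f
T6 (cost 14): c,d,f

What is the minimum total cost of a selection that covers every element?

32

T3, T5 cover every element at cost 16 + 16 = 32.
Any cover uses at least 2 sets; among all covering selections none totals below 32.
Greedy by coverage-per-cost would pick T2, T6 for 33 — worse than the optimum 32.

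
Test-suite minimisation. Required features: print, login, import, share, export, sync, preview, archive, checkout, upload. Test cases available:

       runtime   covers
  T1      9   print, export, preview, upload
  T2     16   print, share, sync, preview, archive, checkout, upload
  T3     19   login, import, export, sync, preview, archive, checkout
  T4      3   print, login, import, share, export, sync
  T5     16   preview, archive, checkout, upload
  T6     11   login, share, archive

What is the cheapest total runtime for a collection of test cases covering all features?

T2, T4 cover every feature at runtime 16 + 3 = 19.
Any cover uses at least 2 test cases; among all covering selections none totals below 19.

19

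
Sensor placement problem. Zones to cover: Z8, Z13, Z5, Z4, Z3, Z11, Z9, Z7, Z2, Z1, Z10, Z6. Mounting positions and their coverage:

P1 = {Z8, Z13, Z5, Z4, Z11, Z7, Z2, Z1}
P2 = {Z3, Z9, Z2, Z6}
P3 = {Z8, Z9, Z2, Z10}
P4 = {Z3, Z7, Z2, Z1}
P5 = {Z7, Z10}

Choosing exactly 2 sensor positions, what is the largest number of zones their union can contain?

11

Choosing P1, P2 covers {Z8, Z13, Z5, Z4, Z3, Z11, Z9, Z7, Z2, Z1, Z6} — 11 zones.
No choice of 2 sensor positions does better; here Z10 is left uncovered.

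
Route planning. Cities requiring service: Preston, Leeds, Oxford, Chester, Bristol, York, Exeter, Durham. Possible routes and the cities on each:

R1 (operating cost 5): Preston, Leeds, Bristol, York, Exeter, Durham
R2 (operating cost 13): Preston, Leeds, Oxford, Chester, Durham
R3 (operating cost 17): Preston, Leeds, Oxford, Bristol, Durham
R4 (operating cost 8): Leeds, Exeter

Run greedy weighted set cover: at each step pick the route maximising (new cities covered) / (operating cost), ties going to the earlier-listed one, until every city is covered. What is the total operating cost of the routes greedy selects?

18

Pick 1: R1 adds 6 new (Preston, Leeds, Bristol, York, Exeter, Durham) at operating cost 5 (ratio 6/5).
Pick 2: R2 adds 2 new (Oxford, Chester) at operating cost 13 (ratio 2/13).
Greedy total operating cost: 5 + 13 = 18.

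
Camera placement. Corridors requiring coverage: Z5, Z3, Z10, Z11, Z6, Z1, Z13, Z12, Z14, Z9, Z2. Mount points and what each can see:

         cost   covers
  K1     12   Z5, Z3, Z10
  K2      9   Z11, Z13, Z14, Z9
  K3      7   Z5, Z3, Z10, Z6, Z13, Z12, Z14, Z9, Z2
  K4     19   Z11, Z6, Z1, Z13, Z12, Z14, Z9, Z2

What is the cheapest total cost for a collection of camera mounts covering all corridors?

K3, K4 cover every corridor at cost 7 + 19 = 26.
Any cover uses at least 2 camera mounts; among all covering selections none totals below 26.

26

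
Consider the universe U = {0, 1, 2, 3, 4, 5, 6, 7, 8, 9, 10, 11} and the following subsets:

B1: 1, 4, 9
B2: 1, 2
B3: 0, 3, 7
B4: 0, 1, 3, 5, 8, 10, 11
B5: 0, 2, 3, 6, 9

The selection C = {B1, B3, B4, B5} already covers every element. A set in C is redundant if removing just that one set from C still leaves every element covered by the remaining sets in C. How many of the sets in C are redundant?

0

Drop B1: 4 uncovered — not redundant.
Drop B3: 7 uncovered — not redundant.
Drop B4: 5, 8, 10, 11 uncovered — not redundant.
Drop B5: 2, 6 uncovered — not redundant.
None of the sets in C is redundant.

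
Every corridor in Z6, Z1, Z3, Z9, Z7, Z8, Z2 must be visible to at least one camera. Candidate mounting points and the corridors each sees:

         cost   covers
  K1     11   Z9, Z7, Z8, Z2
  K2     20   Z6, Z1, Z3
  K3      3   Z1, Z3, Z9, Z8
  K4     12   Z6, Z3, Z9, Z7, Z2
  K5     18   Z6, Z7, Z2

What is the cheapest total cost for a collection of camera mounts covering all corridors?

K3, K4 cover every corridor at cost 3 + 12 = 15.
Any cover uses at least 2 camera mounts; among all covering selections none totals below 15.

15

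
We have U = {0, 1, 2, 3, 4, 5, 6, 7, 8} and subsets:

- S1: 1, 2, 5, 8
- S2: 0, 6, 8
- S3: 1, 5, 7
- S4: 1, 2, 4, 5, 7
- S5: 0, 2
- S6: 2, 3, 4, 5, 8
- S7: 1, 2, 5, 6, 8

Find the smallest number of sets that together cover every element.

S2, S3, S6 together cover {0, 1, 2, 3, 4, 5, 6, 7, 8} — every element.
No 2 of the 7 sets cover everything (all 21 pairs fall short), so 3 is minimum.

3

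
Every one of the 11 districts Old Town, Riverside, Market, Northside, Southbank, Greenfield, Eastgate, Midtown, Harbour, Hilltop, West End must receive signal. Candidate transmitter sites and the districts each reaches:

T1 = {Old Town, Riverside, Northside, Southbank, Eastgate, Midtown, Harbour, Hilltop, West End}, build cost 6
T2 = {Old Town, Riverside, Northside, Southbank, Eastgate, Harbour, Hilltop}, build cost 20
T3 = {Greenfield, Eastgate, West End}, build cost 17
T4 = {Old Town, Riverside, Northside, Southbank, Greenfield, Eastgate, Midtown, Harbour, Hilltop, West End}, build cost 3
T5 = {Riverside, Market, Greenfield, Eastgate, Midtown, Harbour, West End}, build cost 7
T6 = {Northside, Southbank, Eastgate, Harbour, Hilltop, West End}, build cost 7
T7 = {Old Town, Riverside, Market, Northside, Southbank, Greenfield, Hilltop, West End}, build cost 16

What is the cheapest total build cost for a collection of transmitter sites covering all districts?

10

T4, T5 cover every district at build cost 3 + 7 = 10.
Any cover uses at least 2 transmitter sites; among all covering selections none totals below 10.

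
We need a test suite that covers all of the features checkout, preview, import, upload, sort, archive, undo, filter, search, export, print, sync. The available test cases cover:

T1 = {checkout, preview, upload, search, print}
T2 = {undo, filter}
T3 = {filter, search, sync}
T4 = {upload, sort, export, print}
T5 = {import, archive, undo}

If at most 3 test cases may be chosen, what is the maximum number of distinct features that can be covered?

Choosing T1, T3, T5 covers {checkout, preview, import, upload, archive, undo, filter, search, print, sync} — 10 features.
No choice of 3 test cases does better; here sort, export are left uncovered.

10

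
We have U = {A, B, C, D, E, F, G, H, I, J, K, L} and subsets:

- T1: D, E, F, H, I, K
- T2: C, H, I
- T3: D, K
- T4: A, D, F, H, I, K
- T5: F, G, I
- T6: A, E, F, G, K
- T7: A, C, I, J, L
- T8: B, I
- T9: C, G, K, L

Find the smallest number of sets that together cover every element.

T1, T5, T7, T8 together cover {A, B, C, D, E, F, G, H, I, J, K, L} — every element.
No 3 of the 9 sets cover everything (all 84 triples fall short), so 4 is minimum.

4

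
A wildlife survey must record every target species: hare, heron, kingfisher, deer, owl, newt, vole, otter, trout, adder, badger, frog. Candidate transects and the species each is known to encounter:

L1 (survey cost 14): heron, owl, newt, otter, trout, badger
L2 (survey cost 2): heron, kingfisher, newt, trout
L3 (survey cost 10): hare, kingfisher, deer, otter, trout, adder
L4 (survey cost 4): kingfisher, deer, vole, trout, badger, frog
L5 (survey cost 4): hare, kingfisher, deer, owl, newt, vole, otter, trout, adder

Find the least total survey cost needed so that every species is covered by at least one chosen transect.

10

L2, L4, L5 cover every species at survey cost 2 + 4 + 4 = 10.
Any cover uses at least 3 transects; among all covering selections none totals below 10.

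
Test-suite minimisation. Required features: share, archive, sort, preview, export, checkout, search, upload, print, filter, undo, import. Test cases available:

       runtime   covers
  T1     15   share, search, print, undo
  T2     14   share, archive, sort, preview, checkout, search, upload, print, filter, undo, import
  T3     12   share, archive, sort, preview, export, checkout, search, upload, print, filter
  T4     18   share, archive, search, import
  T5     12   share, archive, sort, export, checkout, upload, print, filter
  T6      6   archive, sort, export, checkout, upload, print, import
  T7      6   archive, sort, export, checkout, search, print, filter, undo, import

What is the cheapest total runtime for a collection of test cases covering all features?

T3, T7 cover every feature at runtime 12 + 6 = 18.
Any cover uses at least 2 test cases; among all covering selections none totals below 18.

18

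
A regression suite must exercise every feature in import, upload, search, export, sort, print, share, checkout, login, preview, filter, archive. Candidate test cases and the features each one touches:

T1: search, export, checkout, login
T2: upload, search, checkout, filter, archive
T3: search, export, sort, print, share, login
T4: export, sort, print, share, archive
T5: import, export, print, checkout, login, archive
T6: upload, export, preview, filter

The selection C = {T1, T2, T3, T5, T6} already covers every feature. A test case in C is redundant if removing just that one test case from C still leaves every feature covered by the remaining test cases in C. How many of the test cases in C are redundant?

Drop T1: the rest still cover every feature — redundant.
Drop T2: the rest still cover every feature — redundant.
Drop T3: sort, share uncovered — not redundant.
Drop T5: import uncovered — not redundant.
Drop T6: preview uncovered — not redundant.
2 redundant: T1, T2.

2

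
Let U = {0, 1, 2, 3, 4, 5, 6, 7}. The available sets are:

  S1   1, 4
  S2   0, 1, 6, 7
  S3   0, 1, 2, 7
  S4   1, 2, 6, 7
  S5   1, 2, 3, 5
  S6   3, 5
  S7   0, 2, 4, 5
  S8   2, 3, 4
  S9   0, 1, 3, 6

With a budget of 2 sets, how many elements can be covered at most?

Choosing S2, S5 covers {0, 1, 2, 3, 5, 6, 7} — 7 elements.
No choice of 2 sets does better; here 4 is left uncovered.

7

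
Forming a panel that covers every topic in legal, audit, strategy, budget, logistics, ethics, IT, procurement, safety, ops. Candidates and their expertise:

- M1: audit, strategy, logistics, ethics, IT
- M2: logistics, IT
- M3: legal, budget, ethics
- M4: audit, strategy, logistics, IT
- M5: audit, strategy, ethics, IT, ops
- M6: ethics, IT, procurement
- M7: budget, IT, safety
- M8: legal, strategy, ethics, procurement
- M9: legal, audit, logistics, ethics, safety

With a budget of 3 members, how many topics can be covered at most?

Choosing M1, M7, M8 covers {legal, audit, strategy, budget, logistics, ethics, IT, procurement, safety} — 9 topics.
No choice of 3 members does better; here ops is left uncovered.

9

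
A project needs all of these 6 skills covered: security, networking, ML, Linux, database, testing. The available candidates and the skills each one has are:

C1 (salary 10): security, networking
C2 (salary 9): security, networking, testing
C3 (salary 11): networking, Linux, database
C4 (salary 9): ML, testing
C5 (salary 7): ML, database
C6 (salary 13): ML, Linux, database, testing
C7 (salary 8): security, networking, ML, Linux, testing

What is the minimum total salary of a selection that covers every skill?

C5, C7 cover every skill at salary 7 + 8 = 15.
Any cover uses at least 2 candidates; among all covering selections none totals below 15.

15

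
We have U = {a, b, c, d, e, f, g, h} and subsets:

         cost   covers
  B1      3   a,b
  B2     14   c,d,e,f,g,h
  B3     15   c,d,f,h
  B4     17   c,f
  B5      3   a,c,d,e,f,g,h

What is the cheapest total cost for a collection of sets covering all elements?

B1, B5 cover every element at cost 3 + 3 = 6.
Any cover uses at least 2 sets; among all covering selections none totals below 6.

6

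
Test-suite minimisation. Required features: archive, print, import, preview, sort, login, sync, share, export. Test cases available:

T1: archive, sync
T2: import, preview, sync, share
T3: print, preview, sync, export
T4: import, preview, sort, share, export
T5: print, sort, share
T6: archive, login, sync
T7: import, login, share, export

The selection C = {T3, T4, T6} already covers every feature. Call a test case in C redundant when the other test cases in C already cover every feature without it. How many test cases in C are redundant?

0

Drop T3: print uncovered — not redundant.
Drop T4: import, sort, share uncovered — not redundant.
Drop T6: archive, login uncovered — not redundant.
None of the test cases in C is redundant.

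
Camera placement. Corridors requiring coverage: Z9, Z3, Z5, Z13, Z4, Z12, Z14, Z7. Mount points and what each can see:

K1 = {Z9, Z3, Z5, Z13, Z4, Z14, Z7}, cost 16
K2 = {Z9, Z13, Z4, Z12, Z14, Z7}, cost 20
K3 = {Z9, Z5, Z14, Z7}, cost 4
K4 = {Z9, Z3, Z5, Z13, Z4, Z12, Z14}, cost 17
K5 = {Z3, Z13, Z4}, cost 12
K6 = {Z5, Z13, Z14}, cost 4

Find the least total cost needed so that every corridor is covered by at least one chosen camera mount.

21

K3, K4 cover every corridor at cost 4 + 17 = 21.
Any cover uses at least 2 camera mounts; among all covering selections none totals below 21.
Greedy by coverage-per-cost would pick K3, K5, K4 for 33 — worse than the optimum 21.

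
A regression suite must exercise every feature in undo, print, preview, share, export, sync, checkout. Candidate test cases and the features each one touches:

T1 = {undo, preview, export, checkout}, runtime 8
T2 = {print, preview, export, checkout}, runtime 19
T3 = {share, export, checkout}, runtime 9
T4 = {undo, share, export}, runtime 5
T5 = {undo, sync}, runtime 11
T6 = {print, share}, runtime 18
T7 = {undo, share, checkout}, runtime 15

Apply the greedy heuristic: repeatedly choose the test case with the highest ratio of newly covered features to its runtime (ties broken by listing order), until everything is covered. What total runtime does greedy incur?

Pick 1: T4 adds 3 new (undo, share, export) at runtime 5 (ratio 3/5).
Pick 2: T1 adds 2 new (preview, checkout) at runtime 8 (ratio 2/8).
Pick 3: T5 adds 1 new (sync) at runtime 11 (ratio 1/11).
Pick 4: T6 adds 1 new (print) at runtime 18 (ratio 1/18).
Greedy total runtime: 5 + 8 + 11 + 18 = 42. (The true optimum is 35, so greedy overshoots here.)

42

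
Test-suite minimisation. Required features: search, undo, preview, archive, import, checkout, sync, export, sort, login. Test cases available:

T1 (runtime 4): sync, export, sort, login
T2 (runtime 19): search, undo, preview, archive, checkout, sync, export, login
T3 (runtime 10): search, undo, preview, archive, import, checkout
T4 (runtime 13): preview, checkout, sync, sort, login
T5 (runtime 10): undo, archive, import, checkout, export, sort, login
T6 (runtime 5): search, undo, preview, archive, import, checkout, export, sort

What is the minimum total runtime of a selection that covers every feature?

9

T1, T6 cover every feature at runtime 4 + 5 = 9.
Any cover uses at least 2 test cases; among all covering selections none totals below 9.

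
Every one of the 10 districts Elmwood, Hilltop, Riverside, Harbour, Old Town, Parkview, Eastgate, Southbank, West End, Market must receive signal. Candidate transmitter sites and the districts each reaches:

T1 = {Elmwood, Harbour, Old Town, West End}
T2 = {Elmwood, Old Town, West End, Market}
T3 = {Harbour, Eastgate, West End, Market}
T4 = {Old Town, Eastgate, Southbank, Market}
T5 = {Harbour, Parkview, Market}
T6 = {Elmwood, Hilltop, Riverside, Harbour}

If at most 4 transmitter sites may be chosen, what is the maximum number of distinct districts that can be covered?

10

Choosing T1, T4, T5, T6 covers {Elmwood, Hilltop, Riverside, Harbour, Old Town, Parkview, Eastgate, Southbank, West End, Market} — 10 districts.
That is all 10 districts.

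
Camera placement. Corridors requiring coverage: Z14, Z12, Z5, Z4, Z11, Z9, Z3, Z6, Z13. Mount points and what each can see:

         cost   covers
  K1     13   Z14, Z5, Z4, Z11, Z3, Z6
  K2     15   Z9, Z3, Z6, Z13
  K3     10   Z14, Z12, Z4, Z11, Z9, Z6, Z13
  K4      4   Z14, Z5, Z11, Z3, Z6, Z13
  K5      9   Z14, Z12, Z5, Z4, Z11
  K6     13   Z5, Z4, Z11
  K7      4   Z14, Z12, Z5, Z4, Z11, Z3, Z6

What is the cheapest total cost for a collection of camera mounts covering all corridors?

K3, K4 cover every corridor at cost 10 + 4 = 14.
Any cover uses at least 2 camera mounts; among all covering selections none totals below 14.

14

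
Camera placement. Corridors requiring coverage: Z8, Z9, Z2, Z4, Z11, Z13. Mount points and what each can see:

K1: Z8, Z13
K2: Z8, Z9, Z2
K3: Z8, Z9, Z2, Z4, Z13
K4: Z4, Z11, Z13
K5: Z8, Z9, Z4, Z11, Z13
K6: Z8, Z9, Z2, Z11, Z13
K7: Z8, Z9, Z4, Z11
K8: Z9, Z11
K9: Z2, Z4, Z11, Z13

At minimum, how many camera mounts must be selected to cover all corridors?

2

K2, K4 together cover {Z8, Z9, Z2, Z4, Z11, Z13} — every corridor.
No single camera mount contains all 6 corridors, so 2 is optimal.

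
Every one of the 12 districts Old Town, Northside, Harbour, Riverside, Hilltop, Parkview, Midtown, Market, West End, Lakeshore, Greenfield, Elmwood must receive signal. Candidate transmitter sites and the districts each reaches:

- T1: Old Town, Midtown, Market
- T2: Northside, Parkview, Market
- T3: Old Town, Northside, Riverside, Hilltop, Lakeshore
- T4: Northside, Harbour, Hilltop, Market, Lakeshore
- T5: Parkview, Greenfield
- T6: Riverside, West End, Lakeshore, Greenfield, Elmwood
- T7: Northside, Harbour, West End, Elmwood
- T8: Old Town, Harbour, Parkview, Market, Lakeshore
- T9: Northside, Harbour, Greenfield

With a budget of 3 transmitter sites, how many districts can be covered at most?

Choosing T1, T4, T6 covers {Old Town, Northside, Harbour, Riverside, Hilltop, Midtown, Market, West End, Lakeshore, Greenfield, Elmwood} — 11 districts.
No choice of 3 transmitter sites does better; here Parkview is left uncovered.

11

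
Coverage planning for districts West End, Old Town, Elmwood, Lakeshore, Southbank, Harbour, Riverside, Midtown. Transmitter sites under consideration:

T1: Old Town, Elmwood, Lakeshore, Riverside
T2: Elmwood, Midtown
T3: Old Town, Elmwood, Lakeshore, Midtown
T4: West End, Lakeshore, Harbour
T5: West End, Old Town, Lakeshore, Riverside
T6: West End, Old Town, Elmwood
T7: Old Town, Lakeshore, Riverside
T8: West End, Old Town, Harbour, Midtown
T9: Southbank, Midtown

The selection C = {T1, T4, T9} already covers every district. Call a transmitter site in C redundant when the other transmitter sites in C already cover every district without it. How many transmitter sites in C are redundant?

0

Drop T1: Old Town, Elmwood, Riverside uncovered — not redundant.
Drop T4: West End, Harbour uncovered — not redundant.
Drop T9: Southbank, Midtown uncovered — not redundant.
None of the transmitter sites in C is redundant.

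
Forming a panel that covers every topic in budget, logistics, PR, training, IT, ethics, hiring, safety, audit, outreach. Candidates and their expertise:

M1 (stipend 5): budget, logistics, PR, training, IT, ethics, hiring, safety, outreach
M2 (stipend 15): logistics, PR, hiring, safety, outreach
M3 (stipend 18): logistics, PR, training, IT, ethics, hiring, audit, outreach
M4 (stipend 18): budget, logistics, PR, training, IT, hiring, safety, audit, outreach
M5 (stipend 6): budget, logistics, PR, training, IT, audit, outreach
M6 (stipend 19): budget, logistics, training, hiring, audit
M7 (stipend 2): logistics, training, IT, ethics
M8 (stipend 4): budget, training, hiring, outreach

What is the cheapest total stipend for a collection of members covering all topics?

11

M1, M5 cover every topic at stipend 5 + 6 = 11.
Any cover uses at least 2 members; among all covering selections none totals below 11.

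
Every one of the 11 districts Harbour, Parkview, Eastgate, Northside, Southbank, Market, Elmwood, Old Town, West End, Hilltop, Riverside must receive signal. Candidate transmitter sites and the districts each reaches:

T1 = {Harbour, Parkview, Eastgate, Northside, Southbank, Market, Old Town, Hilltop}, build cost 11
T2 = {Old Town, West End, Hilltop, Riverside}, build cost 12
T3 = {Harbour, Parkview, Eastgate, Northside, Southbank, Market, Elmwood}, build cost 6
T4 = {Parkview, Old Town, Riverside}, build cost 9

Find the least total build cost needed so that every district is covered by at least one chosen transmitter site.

T2, T3 cover every district at build cost 12 + 6 = 18.
Any cover uses at least 2 transmitter sites; among all covering selections none totals below 18.

18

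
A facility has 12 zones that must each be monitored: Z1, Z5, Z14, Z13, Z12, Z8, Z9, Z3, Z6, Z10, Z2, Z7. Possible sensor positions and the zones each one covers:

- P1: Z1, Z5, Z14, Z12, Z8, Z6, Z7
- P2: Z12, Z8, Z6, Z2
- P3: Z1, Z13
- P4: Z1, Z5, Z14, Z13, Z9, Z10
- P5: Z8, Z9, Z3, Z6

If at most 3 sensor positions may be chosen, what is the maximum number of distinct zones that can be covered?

11

Choosing P1, P2, P4 covers {Z1, Z5, Z14, Z13, Z12, Z8, Z9, Z6, Z10, Z2, Z7} — 11 zones.
No choice of 3 sensor positions does better; here Z3 is left uncovered.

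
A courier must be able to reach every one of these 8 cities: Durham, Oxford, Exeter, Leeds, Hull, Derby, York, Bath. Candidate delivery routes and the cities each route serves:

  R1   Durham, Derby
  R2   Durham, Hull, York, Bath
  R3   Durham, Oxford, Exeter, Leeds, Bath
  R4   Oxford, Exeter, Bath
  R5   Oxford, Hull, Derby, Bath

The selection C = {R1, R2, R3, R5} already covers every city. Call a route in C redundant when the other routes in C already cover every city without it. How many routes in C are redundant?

2

Drop R1: the rest still cover every city — redundant.
Drop R2: York uncovered — not redundant.
Drop R3: Exeter, Leeds uncovered — not redundant.
Drop R5: the rest still cover every city — redundant.
2 redundant: R1, R5.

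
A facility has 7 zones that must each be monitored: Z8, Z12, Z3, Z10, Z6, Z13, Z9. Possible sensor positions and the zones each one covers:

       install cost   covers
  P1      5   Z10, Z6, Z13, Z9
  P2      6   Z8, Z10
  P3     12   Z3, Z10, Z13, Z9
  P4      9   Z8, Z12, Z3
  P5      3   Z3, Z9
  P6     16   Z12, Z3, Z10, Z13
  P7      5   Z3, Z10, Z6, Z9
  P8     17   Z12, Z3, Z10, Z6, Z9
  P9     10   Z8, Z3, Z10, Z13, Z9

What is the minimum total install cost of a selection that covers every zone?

P1, P4 cover every zone at install cost 5 + 9 = 14.
Any cover uses at least 2 sensor positions; among all covering selections none totals below 14.

14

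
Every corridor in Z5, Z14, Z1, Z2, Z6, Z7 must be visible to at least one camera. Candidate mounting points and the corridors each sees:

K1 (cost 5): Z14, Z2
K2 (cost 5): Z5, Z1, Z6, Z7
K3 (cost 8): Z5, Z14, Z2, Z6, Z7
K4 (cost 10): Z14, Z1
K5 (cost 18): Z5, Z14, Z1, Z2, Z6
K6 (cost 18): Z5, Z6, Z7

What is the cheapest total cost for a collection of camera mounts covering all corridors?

10

K1, K2 cover every corridor at cost 5 + 5 = 10.
Any cover uses at least 2 camera mounts; among all covering selections none totals below 10.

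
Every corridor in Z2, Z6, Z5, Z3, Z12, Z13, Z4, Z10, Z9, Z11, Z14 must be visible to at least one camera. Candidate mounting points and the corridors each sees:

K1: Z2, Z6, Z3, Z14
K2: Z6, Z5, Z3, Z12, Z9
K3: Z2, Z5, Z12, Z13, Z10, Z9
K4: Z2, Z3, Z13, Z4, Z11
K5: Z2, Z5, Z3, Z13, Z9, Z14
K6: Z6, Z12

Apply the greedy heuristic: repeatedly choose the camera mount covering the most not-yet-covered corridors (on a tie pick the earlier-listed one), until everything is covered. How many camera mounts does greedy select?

3

Pick 1: K3 covers 6 new corridors (Z2, Z5, Z12, Z13, Z10, Z9).
Pick 2: K1 covers 3 new corridors (Z6, Z3, Z14).
Pick 3: K4 covers 2 new corridors (Z4, Z11).
Greedy uses 3 camera mounts.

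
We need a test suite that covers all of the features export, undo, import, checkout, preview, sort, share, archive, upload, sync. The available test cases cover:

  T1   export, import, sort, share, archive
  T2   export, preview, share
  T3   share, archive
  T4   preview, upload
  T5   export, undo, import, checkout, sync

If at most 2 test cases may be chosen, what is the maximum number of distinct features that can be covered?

Choosing T1, T5 covers {export, undo, import, checkout, sort, share, archive, sync} — 8 features.
No choice of 2 test cases does better; here preview, upload are left uncovered.

8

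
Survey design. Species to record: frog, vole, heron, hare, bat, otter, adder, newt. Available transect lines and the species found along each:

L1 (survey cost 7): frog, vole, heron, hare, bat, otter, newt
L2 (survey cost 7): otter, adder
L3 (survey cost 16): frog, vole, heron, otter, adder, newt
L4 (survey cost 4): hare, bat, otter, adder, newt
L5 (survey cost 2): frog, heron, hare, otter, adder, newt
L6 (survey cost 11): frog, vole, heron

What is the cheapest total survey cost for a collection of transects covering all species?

9

L1, L5 cover every species at survey cost 7 + 2 = 9.
Any cover uses at least 2 transects; among all covering selections none totals below 9.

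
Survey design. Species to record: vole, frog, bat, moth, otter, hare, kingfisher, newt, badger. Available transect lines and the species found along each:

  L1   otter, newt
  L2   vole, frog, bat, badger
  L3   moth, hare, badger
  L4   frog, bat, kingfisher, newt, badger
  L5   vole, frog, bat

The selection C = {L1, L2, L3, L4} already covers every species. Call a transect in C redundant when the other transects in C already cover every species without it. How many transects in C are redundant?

0

Drop L1: otter uncovered — not redundant.
Drop L2: vole uncovered — not redundant.
Drop L3: moth, hare uncovered — not redundant.
Drop L4: kingfisher uncovered — not redundant.
None of the transects in C is redundant.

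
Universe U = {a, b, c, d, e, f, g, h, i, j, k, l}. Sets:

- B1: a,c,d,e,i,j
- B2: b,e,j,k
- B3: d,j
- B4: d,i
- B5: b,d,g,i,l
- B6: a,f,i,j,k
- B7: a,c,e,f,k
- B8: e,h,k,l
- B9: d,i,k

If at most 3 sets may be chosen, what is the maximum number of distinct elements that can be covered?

11

Choosing B1, B5, B6 covers {a, b, c, d, e, f, g, i, j, k, l} — 11 elements.
No choice of 3 sets does better; here h is left uncovered.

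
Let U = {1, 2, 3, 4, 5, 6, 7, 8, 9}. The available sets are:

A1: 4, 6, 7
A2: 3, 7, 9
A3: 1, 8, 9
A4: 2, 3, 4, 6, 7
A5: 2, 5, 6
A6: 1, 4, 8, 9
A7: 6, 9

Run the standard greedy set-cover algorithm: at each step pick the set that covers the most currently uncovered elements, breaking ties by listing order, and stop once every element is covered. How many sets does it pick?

Pick 1: A4 covers 5 new elements (2, 3, 4, 6, 7).
Pick 2: A3 covers 3 new elements (1, 8, 9).
Pick 3: A5 covers 1 new elements (5).
Greedy uses 3 sets.

3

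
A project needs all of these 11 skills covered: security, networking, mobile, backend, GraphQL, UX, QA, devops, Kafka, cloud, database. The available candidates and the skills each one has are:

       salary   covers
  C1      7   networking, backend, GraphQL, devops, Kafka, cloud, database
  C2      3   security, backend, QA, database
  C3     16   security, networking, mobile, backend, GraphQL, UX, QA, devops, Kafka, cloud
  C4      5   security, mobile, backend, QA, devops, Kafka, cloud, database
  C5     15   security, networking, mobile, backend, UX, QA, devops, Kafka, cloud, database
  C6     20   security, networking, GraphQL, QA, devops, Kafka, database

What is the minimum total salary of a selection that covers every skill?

C2, C3 cover every skill at salary 3 + 16 = 19.
Any cover uses at least 2 candidates; among all covering selections none totals below 19.

19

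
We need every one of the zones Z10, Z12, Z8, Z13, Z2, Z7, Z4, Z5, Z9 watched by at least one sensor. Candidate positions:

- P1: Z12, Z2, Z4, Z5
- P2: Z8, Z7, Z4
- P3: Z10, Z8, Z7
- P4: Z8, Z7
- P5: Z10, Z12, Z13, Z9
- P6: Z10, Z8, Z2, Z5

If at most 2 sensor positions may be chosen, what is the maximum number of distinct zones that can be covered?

7

Choosing P1, P3 covers {Z10, Z12, Z8, Z2, Z7, Z4, Z5} — 7 zones.
No choice of 2 sensor positions does better; here Z13, Z9 are left uncovered.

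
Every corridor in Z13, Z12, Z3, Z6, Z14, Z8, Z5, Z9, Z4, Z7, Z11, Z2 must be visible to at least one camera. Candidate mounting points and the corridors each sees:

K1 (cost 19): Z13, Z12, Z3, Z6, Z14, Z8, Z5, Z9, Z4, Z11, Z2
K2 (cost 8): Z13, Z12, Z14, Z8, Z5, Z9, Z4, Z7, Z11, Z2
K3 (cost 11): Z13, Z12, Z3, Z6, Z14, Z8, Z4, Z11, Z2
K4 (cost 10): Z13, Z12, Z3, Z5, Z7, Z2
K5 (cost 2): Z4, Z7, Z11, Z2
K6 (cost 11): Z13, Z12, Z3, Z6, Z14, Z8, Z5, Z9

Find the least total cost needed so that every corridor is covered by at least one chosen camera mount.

13

K5, K6 cover every corridor at cost 2 + 11 = 13.
Any cover uses at least 2 camera mounts; among all covering selections none totals below 13.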